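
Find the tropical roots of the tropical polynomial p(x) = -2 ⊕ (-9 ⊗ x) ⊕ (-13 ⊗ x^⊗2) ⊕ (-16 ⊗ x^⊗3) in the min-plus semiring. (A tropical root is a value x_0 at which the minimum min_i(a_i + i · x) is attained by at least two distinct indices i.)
Roots: {3, 4, 7}

Each tropical root is a break point of the lower envelope of the lines y = a_i + i · x (there are 4 lines, with slopes 0, 1, ..., 3). Only the lines that attain the minimum somewhere contribute to roots; other lines are dominated. Here the surviving (envelope) indices are i = 3, i = 2, i = 1, i = 0.
Intersections between consecutive envelope lines give the roots: for adjacent envelope indices i < j the intersection is x = (a_i − a_j) / (j − i). Reading off the sorted break points: {3, 4, 7}.
Verification: at each break x_0, at least two indices attain the minimum of min_i(a_i + i · x_0).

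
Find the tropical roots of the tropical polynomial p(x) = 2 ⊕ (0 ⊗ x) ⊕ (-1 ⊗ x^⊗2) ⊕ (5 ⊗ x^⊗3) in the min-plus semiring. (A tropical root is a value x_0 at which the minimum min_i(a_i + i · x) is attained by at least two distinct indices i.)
Roots: {-6, 1, 2}

Each tropical root is a break point of the lower envelope of the lines y = a_i + i · x (there are 4 lines, with slopes 0, 1, ..., 3). Only the lines that attain the minimum somewhere contribute to roots; other lines are dominated. Here the surviving (envelope) indices are i = 3, i = 2, i = 1, i = 0.
Intersections between consecutive envelope lines give the roots: for adjacent envelope indices i < j the intersection is x = (a_i − a_j) / (j − i). Reading off the sorted break points: {-6, 1, 2}.
Verification: at each break x_0, at least two indices attain the minimum of min_i(a_i + i · x_0).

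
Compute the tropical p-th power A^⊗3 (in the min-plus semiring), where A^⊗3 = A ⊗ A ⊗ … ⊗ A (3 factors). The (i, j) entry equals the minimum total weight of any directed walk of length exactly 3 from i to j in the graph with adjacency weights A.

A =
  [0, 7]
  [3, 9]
A^⊗3 =
  [0, 7]
  [3, 10]

Each entry (A^⊗3)_ij equals the minimum over all length-3 walks i = v_0 → v_1 → … → v_3 = j of Σ_t A[v_t][v_{t+1}]. For example, for (i, j) = (0, 1) we minimise over 4 possible intermediate vertex sequences; the minimum is 7, attained along the walk 0 → 0 → 0 → 1.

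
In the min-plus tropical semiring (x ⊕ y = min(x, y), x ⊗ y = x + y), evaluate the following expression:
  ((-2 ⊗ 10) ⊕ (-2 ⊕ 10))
((-2 ⊗ 10) ⊕ (-2 ⊕ 10)) = -2

Expand innermost to outermost. Recall ⊕ takes the minimum of its arguments and ⊗ takes their sum. Working out the expression ((-2 ⊗ 10) ⊕ (-2 ⊕ 10)) gives -2.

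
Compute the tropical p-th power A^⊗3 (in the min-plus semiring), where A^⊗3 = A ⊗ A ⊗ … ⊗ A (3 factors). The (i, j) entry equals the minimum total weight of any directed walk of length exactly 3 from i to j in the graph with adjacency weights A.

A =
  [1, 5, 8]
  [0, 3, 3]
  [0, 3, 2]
A^⊗3 =
  [3, 7, 9]
  [2, 6, 7]
  [2, 6, 6]

Each entry (A^⊗3)_ij equals the minimum over all length-3 walks i = v_0 → v_1 → … → v_3 = j of Σ_t A[v_t][v_{t+1}]. For example, for (i, j) = (0, 2) we minimise over 9 possible intermediate vertex sequences; the minimum is 9, attained along the walk 0 → 0 → 1 → 2.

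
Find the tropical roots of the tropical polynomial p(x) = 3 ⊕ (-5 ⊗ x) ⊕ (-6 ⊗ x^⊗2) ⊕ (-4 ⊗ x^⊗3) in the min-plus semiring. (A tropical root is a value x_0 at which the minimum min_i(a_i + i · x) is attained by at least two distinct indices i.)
Roots: {-2, 1, 8}

Each tropical root is a break point of the lower envelope of the lines y = a_i + i · x (there are 4 lines, with slopes 0, 1, ..., 3). Only the lines that attain the minimum somewhere contribute to roots; other lines are dominated. Here the surviving (envelope) indices are i = 3, i = 2, i = 1, i = 0.
Intersections between consecutive envelope lines give the roots: for adjacent envelope indices i < j the intersection is x = (a_i − a_j) / (j − i). Reading off the sorted break points: {-2, 1, 8}.
Verification: at each break x_0, at least two indices attain the minimum of min_i(a_i + i · x_0).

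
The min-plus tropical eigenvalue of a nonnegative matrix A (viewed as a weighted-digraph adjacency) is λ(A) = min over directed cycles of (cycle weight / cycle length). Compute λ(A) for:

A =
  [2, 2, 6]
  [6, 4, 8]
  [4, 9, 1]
λ(A) = 1

Enumerate directed cycles and compute their means (weight / length). Sample:
  cycle 0 → 0: weight = 2, length = 1, mean = 2/1 ≈ 2.000
  cycle 1 → 1: weight = 4, length = 1, mean = 4/1 ≈ 4.000
  cycle 2 → 2: weight = 1, length = 1, mean = 1/1 ≈ 1.000
  cycle 0 → 1 → 0: weight = 8, length = 2, mean = 8/2 ≈ 4.000
  cycle 0 → 2 → 0: weight = 10, length = 2, mean = 10/2 ≈ 5.000
  cycle 1 → 0 → 1: weight = 8, length = 2, mean = 8/2 ≈ 4.000
Minimum mean = 1.000, attained e.g. along the cycle 2 → 2 with weight 1 and length 1. So λ(A) = 1/1 = 1.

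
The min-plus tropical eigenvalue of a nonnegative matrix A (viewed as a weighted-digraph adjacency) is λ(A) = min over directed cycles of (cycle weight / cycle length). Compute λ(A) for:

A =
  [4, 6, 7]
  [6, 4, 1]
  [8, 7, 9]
λ(A) = 4

Enumerate directed cycles and compute their means (weight / length). Sample:
  cycle 0 → 0: weight = 4, length = 1, mean = 4/1 ≈ 4.000
  cycle 1 → 1: weight = 4, length = 1, mean = 4/1 ≈ 4.000
  cycle 2 → 2: weight = 9, length = 1, mean = 9/1 ≈ 9.000
  cycle 0 → 1 → 0: weight = 12, length = 2, mean = 12/2 ≈ 6.000
  cycle 0 → 2 → 0: weight = 15, length = 2, mean = 15/2 ≈ 7.500
  cycle 1 → 0 → 1: weight = 12, length = 2, mean = 12/2 ≈ 6.000
Minimum mean = 4.000, attained e.g. along the cycle 0 → 0 with weight 4 and length 1. So λ(A) = 4/1 = 4.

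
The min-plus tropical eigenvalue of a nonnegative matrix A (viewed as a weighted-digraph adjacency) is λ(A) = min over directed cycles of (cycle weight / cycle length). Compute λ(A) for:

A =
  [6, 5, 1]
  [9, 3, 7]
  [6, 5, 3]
λ(A) = 3

Enumerate directed cycles and compute their means (weight / length). Sample:
  cycle 0 → 0: weight = 6, length = 1, mean = 6/1 ≈ 6.000
  cycle 1 → 1: weight = 3, length = 1, mean = 3/1 ≈ 3.000
  cycle 2 → 2: weight = 3, length = 1, mean = 3/1 ≈ 3.000
  cycle 0 → 1 → 0: weight = 14, length = 2, mean = 14/2 ≈ 7.000
  cycle 0 → 2 → 0: weight = 7, length = 2, mean = 7/2 ≈ 3.500
  cycle 1 → 0 → 1: weight = 14, length = 2, mean = 14/2 ≈ 7.000
Minimum mean = 3.000, attained e.g. along the cycle 1 → 1 with weight 3 and length 1. So λ(A) = 3/1 = 3.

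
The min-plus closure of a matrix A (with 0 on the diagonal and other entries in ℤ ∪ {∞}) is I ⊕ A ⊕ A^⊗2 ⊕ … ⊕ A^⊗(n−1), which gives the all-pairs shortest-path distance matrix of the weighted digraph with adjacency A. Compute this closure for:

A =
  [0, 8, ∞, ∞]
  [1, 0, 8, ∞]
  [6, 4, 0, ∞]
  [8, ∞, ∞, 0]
Closure =
  [0, 8, 16, ∞]
  [1, 0, 8, ∞]
  [5, 4, 0, ∞]
  [8, 16, 24, 0]

This is the Floyd-Warshall all-pairs shortest-path computation. For each intermediate vertex k = 0, 1, …, 3, update dist[i][j] ← min(dist[i][j], dist[i][k] + dist[k][j]). The final matrix gives, for each (i, j), the minimum total weight of any directed path from i to j (possibly empty when i = j).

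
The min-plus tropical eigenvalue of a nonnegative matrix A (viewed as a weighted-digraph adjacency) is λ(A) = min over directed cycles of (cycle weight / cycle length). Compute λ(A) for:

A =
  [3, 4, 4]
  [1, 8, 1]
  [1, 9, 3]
λ(A) = 2

Enumerate directed cycles and compute their means (weight / length). Sample:
  cycle 0 → 0: weight = 3, length = 1, mean = 3/1 ≈ 3.000
  cycle 1 → 1: weight = 8, length = 1, mean = 8/1 ≈ 8.000
  cycle 2 → 2: weight = 3, length = 1, mean = 3/1 ≈ 3.000
  cycle 0 → 1 → 0: weight = 5, length = 2, mean = 5/2 ≈ 2.500
  cycle 0 → 2 → 0: weight = 5, length = 2, mean = 5/2 ≈ 2.500
  cycle 1 → 0 → 1: weight = 5, length = 2, mean = 5/2 ≈ 2.500
Minimum mean = 2.000, attained e.g. along the cycle 0 → 1 → 2 → 0 with weight 6 and length 3. So λ(A) = 6/3 = 2.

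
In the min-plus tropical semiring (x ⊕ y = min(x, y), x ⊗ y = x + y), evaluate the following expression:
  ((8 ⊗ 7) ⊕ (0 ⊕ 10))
((8 ⊗ 7) ⊕ (0 ⊕ 10)) = 0

Expand innermost to outermost. Recall ⊕ takes the minimum of its arguments and ⊗ takes their sum. Working out the expression ((8 ⊗ 7) ⊕ (0 ⊕ 10)) gives 0.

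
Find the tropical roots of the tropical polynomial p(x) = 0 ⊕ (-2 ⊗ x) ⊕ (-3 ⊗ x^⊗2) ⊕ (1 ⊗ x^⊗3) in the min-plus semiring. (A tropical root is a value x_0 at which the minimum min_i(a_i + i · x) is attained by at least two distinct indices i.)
Roots: {-4, 1, 2}

Each tropical root is a break point of the lower envelope of the lines y = a_i + i · x (there are 4 lines, with slopes 0, 1, ..., 3). Only the lines that attain the minimum somewhere contribute to roots; other lines are dominated. Here the surviving (envelope) indices are i = 3, i = 2, i = 1, i = 0.
Intersections between consecutive envelope lines give the roots: for adjacent envelope indices i < j the intersection is x = (a_i − a_j) / (j − i). Reading off the sorted break points: {-4, 1, 2}.
Verification: at each break x_0, at least two indices attain the minimum of min_i(a_i + i · x_0).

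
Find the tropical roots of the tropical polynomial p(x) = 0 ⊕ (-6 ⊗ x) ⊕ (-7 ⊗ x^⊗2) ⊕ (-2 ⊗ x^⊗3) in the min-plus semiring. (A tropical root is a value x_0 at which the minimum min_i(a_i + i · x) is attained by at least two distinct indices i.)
Roots: {-5, 1, 6}

Each tropical root is a break point of the lower envelope of the lines y = a_i + i · x (there are 4 lines, with slopes 0, 1, ..., 3). Only the lines that attain the minimum somewhere contribute to roots; other lines are dominated. Here the surviving (envelope) indices are i = 3, i = 2, i = 1, i = 0.
Intersections between consecutive envelope lines give the roots: for adjacent envelope indices i < j the intersection is x = (a_i − a_j) / (j − i). Reading off the sorted break points: {-5, 1, 6}.
Verification: at each break x_0, at least two indices attain the minimum of min_i(a_i + i · x_0).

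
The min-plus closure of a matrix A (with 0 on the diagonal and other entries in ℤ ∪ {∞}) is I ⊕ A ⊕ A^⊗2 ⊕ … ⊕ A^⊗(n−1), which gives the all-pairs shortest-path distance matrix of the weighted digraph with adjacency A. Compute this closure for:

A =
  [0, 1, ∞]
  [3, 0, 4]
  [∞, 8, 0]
Closure =
  [0, 1, 5]
  [3, 0, 4]
  [11, 8, 0]

This is the Floyd-Warshall all-pairs shortest-path computation. For each intermediate vertex k = 0, 1, …, 2, update dist[i][j] ← min(dist[i][j], dist[i][k] + dist[k][j]). The final matrix gives, for each (i, j), the minimum total weight of any directed path from i to j (possibly empty when i = j).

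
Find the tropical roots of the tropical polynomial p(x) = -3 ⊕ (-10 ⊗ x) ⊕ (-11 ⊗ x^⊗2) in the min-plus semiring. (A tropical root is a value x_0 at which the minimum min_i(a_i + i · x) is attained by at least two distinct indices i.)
Roots: {1, 7}

Each tropical root is a break point of the lower envelope of the lines y = a_i + i · x (there are 3 lines, with slopes 0, 1, ..., 2). Only the lines that attain the minimum somewhere contribute to roots; other lines are dominated. Here the surviving (envelope) indices are i = 2, i = 1, i = 0.
Intersections between consecutive envelope lines give the roots: for adjacent envelope indices i < j the intersection is x = (a_i − a_j) / (j − i). Reading off the sorted break points: {1, 7}.
Verification: at each break x_0, at least two indices attain the minimum of min_i(a_i + i · x_0).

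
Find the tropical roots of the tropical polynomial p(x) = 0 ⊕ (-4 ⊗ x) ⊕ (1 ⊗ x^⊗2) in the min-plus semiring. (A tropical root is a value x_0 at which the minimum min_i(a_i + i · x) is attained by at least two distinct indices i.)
Roots: {-5, 4}

Each tropical root is a break point of the lower envelope of the lines y = a_i + i · x (there are 3 lines, with slopes 0, 1, ..., 2). Only the lines that attain the minimum somewhere contribute to roots; other lines are dominated. Here the surviving (envelope) indices are i = 2, i = 1, i = 0.
Intersections between consecutive envelope lines give the roots: for adjacent envelope indices i < j the intersection is x = (a_i − a_j) / (j − i). Reading off the sorted break points: {-5, 4}.
Verification: at each break x_0, at least two indices attain the minimum of min_i(a_i + i · x_0).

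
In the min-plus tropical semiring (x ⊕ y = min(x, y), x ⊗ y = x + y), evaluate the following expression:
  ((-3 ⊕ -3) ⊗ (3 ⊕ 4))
((-3 ⊕ -3) ⊗ (3 ⊕ 4)) = 0

Expand innermost to outermost. Recall ⊕ takes the minimum of its arguments and ⊗ takes their sum. Working out the expression ((-3 ⊕ -3) ⊗ (3 ⊕ 4)) gives 0.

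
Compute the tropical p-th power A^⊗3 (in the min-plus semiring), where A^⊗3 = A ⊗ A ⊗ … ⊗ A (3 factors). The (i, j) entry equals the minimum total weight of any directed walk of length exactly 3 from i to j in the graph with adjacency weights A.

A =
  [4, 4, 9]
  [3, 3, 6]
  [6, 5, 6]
A^⊗3 =
  [10, 10, 13]
  [9, 9, 12]
  [11, 11, 14]

Each entry (A^⊗3)_ij equals the minimum over all length-3 walks i = v_0 → v_1 → … → v_3 = j of Σ_t A[v_t][v_{t+1}]. For example, for (i, j) = (0, 2) we minimise over 9 possible intermediate vertex sequences; the minimum is 13, attained along the walk 0 → 1 → 1 → 2.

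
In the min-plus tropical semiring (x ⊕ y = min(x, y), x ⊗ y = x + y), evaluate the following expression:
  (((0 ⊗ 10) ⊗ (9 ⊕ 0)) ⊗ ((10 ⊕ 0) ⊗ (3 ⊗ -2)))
(((0 ⊗ 10) ⊗ (9 ⊕ 0)) ⊗ ((10 ⊕ 0) ⊗ (3 ⊗ -2))) = 11

Expand innermost to outermost. Recall ⊕ takes the minimum of its arguments and ⊗ takes their sum. Working out the expression (((0 ⊗ 10) ⊗ (9 ⊕ 0)) ⊗ ((10 ⊕ 0) ⊗ (3 ⊗ -2))) gives 11.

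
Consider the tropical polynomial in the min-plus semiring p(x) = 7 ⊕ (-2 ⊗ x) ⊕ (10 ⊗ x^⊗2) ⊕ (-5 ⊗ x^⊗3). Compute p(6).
p(6) = 4

A tropical monomial a ⊗ x^⊗i evaluates to a + i · x. Evaluating each term at x = 6:
  Term 0 contributes 7 + 0 · 6 = 7
  Term 1 contributes -2 + 1 · 6 = 4
  Term 2 contributes 10 + 2 · 6 = 22
  Term 3 contributes -5 + 3 · 6 = 13
p(6) = ⊕ of these = min[7, 4, 22, 13] = 4.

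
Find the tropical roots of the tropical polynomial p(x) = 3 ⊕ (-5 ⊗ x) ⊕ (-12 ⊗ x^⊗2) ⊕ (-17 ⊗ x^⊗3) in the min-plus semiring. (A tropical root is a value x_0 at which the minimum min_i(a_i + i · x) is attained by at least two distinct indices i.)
Roots: {5, 7, 8}

Each tropical root is a break point of the lower envelope of the lines y = a_i + i · x (there are 4 lines, with slopes 0, 1, ..., 3). Only the lines that attain the minimum somewhere contribute to roots; other lines are dominated. Here the surviving (envelope) indices are i = 3, i = 2, i = 1, i = 0.
Intersections between consecutive envelope lines give the roots: for adjacent envelope indices i < j the intersection is x = (a_i − a_j) / (j − i). Reading off the sorted break points: {5, 7, 8}.
Verification: at each break x_0, at least two indices attain the minimum of min_i(a_i + i · x_0).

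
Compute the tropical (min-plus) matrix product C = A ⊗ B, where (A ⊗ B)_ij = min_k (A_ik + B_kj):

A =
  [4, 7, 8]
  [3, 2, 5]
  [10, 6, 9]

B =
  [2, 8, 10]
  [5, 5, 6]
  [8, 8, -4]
A ⊗ B =
  [6, 12, 4]
  [5, 7, 1]
  [11, 11, 5]

Apply the min-plus product entry-by-entry:
  C[0][0] = min over k of (A[0][0] + B[0][0] = 4 + 2 = 6, A[0][1] + B[1][0] = 7 + 5 = 12, A[0][2] + B[2][0] = 8 + 8 = 16) = 6 (attained at k = 0)
  C[0][1] = min over k of (A[0][0] + B[0][1] = 4 + 8 = 12, A[0][1] + B[1][1] = 7 + 5 = 12, A[0][2] + B[2][1] = 8 + 8 = 16) = 12 (attained at k = 0)
  C[0][2] = min over k of (A[0][0] + B[0][2] = 4 + 10 = 14, A[0][1] + B[1][2] = 7 + 6 = 13, A[0][2] + B[2][2] = 8 + -4 = 4) = 4 (attained at k = 2)
  C[1][0] = min over k of (A[1][0] + B[0][0] = 3 + 2 = 5, A[1][1] + B[1][0] = 2 + 5 = 7, A[1][2] + B[2][0] = 5 + 8 = 13) = 5 (attained at k = 0)
  C[1][1] = min over k of (A[1][0] + B[0][1] = 3 + 8 = 11, A[1][1] + B[1][1] = 2 + 5 = 7, A[1][2] + B[2][1] = 5 + 8 = 13) = 7 (attained at k = 1)
  C[1][2] = min over k of (A[1][0] + B[0][2] = 3 + 10 = 13, A[1][1] + B[1][2] = 2 + 6 = 8, A[1][2] + B[2][2] = 5 + -4 = 1) = 1 (attained at k = 2)
  C[2][0] = min over k of (A[2][0] + B[0][0] = 10 + 2 = 12, A[2][1] + B[1][0] = 6 + 5 = 11, A[2][2] + B[2][0] = 9 + 8 = 17) = 11 (attained at k = 1)
  C[2][1] = min over k of (A[2][0] + B[0][1] = 10 + 8 = 18, A[2][1] + B[1][1] = 6 + 5 = 11, A[2][2] + B[2][1] = 9 + 8 = 17) = 11 (attained at k = 1)
  C[2][2] = min over k of (A[2][0] + B[0][2] = 10 + 10 = 20, A[2][1] + B[1][2] = 6 + 6 = 12, A[2][2] + B[2][2] = 9 + -4 = 5) = 5 (attained at k = 2)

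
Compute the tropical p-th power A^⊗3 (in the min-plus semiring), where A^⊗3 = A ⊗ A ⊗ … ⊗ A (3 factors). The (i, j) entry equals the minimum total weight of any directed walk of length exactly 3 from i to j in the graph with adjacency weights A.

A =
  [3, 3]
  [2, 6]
A^⊗3 =
  [8, 8]
  [7, 8]

Each entry (A^⊗3)_ij equals the minimum over all length-3 walks i = v_0 → v_1 → … → v_3 = j of Σ_t A[v_t][v_{t+1}]. For example, for (i, j) = (0, 1) we minimise over 4 possible intermediate vertex sequences; the minimum is 8, attained along the walk 0 → 1 → 0 → 1.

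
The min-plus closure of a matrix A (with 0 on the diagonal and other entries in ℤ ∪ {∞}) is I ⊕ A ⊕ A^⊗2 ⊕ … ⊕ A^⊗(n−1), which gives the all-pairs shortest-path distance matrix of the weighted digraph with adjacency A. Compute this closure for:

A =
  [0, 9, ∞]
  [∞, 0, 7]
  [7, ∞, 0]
Closure =
  [0, 9, 16]
  [14, 0, 7]
  [7, 16, 0]

This is the Floyd-Warshall all-pairs shortest-path computation. For each intermediate vertex k = 0, 1, …, 2, update dist[i][j] ← min(dist[i][j], dist[i][k] + dist[k][j]). The final matrix gives, for each (i, j), the minimum total weight of any directed path from i to j (possibly empty when i = j).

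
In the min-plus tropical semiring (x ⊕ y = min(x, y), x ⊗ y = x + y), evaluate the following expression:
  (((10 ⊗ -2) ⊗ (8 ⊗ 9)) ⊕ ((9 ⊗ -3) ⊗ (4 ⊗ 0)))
(((10 ⊗ -2) ⊗ (8 ⊗ 9)) ⊕ ((9 ⊗ -3) ⊗ (4 ⊗ 0))) = 10

Expand innermost to outermost. Recall ⊕ takes the minimum of its arguments and ⊗ takes their sum. Working out the expression (((10 ⊗ -2) ⊗ (8 ⊗ 9)) ⊕ ((9 ⊗ -3) ⊗ (4 ⊗ 0))) gives 10.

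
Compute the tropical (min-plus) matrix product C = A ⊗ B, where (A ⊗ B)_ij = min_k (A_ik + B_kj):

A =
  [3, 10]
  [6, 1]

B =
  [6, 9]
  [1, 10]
A ⊗ B =
  [9, 12]
  [2, 11]

Apply the min-plus product entry-by-entry:
  C[0][0] = min over k of (A[0][0] + B[0][0] = 3 + 6 = 9, A[0][1] + B[1][0] = 10 + 1 = 11) = 9 (attained at k = 0)
  C[0][1] = min over k of (A[0][0] + B[0][1] = 3 + 9 = 12, A[0][1] + B[1][1] = 10 + 10 = 20) = 12 (attained at k = 0)
  C[1][0] = min over k of (A[1][0] + B[0][0] = 6 + 6 = 12, A[1][1] + B[1][0] = 1 + 1 = 2) = 2 (attained at k = 1)
  C[1][1] = min over k of (A[1][0] + B[0][1] = 6 + 9 = 15, A[1][1] + B[1][1] = 1 + 10 = 11) = 11 (attained at k = 1)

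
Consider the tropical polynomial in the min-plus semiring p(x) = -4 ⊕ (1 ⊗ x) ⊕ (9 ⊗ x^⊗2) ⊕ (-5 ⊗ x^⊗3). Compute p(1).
p(1) = -4

A tropical monomial a ⊗ x^⊗i evaluates to a + i · x. Evaluating each term at x = 1:
  Term 0 contributes -4 + 0 · 1 = -4
  Term 1 contributes 1 + 1 · 1 = 2
  Term 2 contributes 9 + 2 · 1 = 11
  Term 3 contributes -5 + 3 · 1 = -2
p(1) = ⊕ of these = min[-4, 2, 11, -2] = -4.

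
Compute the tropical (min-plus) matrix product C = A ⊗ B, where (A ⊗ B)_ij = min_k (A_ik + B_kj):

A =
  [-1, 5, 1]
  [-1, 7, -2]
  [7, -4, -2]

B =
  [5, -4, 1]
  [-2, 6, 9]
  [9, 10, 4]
A ⊗ B =
  [3, -5, 0]
  [4, -5, 0]
  [-6, 2, 2]

Apply the min-plus product entry-by-entry:
  C[0][0] = min over k of (A[0][0] + B[0][0] = -1 + 5 = 4, A[0][1] + B[1][0] = 5 + -2 = 3, A[0][2] + B[2][0] = 1 + 9 = 10) = 3 (attained at k = 1)
  C[0][1] = min over k of (A[0][0] + B[0][1] = -1 + -4 = -5, A[0][1] + B[1][1] = 5 + 6 = 11, A[0][2] + B[2][1] = 1 + 10 = 11) = -5 (attained at k = 0)
  C[0][2] = min over k of (A[0][0] + B[0][2] = -1 + 1 = 0, A[0][1] + B[1][2] = 5 + 9 = 14, A[0][2] + B[2][2] = 1 + 4 = 5) = 0 (attained at k = 0)
  C[1][0] = min over k of (A[1][0] + B[0][0] = -1 + 5 = 4, A[1][1] + B[1][0] = 7 + -2 = 5, A[1][2] + B[2][0] = -2 + 9 = 7) = 4 (attained at k = 0)
  C[1][1] = min over k of (A[1][0] + B[0][1] = -1 + -4 = -5, A[1][1] + B[1][1] = 7 + 6 = 13, A[1][2] + B[2][1] = -2 + 10 = 8) = -5 (attained at k = 0)
  C[1][2] = min over k of (A[1][0] + B[0][2] = -1 + 1 = 0, A[1][1] + B[1][2] = 7 + 9 = 16, A[1][2] + B[2][2] = -2 + 4 = 2) = 0 (attained at k = 0)
  C[2][0] = min over k of (A[2][0] + B[0][0] = 7 + 5 = 12, A[2][1] + B[1][0] = -4 + -2 = -6, A[2][2] + B[2][0] = -2 + 9 = 7) = -6 (attained at k = 1)
  C[2][1] = min over k of (A[2][0] + B[0][1] = 7 + -4 = 3, A[2][1] + B[1][1] = -4 + 6 = 2, A[2][2] + B[2][1] = -2 + 10 = 8) = 2 (attained at k = 1)
  C[2][2] = min over k of (A[2][0] + B[0][2] = 7 + 1 = 8, A[2][1] + B[1][2] = -4 + 9 = 5, A[2][2] + B[2][2] = -2 + 4 = 2) = 2 (attained at k = 2)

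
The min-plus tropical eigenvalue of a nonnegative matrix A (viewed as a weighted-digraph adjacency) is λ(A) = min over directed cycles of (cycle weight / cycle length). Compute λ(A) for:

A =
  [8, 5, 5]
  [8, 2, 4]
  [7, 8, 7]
λ(A) = 2

Enumerate directed cycles and compute their means (weight / length). Sample:
  cycle 0 → 0: weight = 8, length = 1, mean = 8/1 ≈ 8.000
  cycle 1 → 1: weight = 2, length = 1, mean = 2/1 ≈ 2.000
  cycle 2 → 2: weight = 7, length = 1, mean = 7/1 ≈ 7.000
  cycle 0 → 1 → 0: weight = 13, length = 2, mean = 13/2 ≈ 6.500
  cycle 0 → 2 → 0: weight = 12, length = 2, mean = 12/2 ≈ 6.000
  cycle 1 → 0 → 1: weight = 13, length = 2, mean = 13/2 ≈ 6.500
Minimum mean = 2.000, attained e.g. along the cycle 1 → 1 with weight 2 and length 1. So λ(A) = 2/1 = 2.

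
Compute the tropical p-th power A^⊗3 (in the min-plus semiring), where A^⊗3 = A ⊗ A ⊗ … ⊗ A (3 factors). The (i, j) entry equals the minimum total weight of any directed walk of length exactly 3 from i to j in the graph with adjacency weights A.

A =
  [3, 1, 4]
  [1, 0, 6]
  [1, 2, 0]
A^⊗3 =
  [2, 1, 4]
  [1, 0, 5]
  [1, 2, 0]

Each entry (A^⊗3)_ij equals the minimum over all length-3 walks i = v_0 → v_1 → … → v_3 = j of Σ_t A[v_t][v_{t+1}]. For example, for (i, j) = (0, 2) we minimise over 9 possible intermediate vertex sequences; the minimum is 4, attained along the walk 0 → 2 → 2 → 2.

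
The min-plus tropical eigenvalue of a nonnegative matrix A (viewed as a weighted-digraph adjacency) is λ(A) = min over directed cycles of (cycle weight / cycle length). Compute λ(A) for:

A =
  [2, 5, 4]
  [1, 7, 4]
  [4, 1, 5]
λ(A) = 2

Enumerate directed cycles and compute their means (weight / length). Sample:
  cycle 0 → 0: weight = 2, length = 1, mean = 2/1 ≈ 2.000
  cycle 1 → 1: weight = 7, length = 1, mean = 7/1 ≈ 7.000
  cycle 2 → 2: weight = 5, length = 1, mean = 5/1 ≈ 5.000
  cycle 0 → 1 → 0: weight = 6, length = 2, mean = 6/2 ≈ 3.000
  cycle 0 → 2 → 0: weight = 8, length = 2, mean = 8/2 ≈ 4.000
  cycle 1 → 0 → 1: weight = 6, length = 2, mean = 6/2 ≈ 3.000
Minimum mean = 2.000, attained e.g. along the cycle 0 → 0 with weight 2 and length 1. So λ(A) = 2/1 = 2.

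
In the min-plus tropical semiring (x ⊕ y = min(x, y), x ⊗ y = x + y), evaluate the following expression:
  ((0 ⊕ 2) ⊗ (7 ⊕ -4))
((0 ⊕ 2) ⊗ (7 ⊕ -4)) = -4

Expand innermost to outermost. Recall ⊕ takes the minimum of its arguments and ⊗ takes their sum. Working out the expression ((0 ⊕ 2) ⊗ (7 ⊕ -4)) gives -4.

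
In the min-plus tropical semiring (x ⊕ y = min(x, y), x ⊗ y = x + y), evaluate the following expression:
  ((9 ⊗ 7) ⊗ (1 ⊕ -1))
((9 ⊗ 7) ⊗ (1 ⊕ -1)) = 15

Expand innermost to outermost. Recall ⊕ takes the minimum of its arguments and ⊗ takes their sum. Working out the expression ((9 ⊗ 7) ⊗ (1 ⊕ -1)) gives 15.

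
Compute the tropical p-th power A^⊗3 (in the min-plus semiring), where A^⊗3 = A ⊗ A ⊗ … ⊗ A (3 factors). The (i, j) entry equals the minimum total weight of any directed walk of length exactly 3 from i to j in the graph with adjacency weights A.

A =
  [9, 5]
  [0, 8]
A^⊗3 =
  [13, 10]
  [5, 13]

Each entry (A^⊗3)_ij equals the minimum over all length-3 walks i = v_0 → v_1 → … → v_3 = j of Σ_t A[v_t][v_{t+1}]. For example, for (i, j) = (0, 1) we minimise over 4 possible intermediate vertex sequences; the minimum is 10, attained along the walk 0 → 1 → 0 → 1.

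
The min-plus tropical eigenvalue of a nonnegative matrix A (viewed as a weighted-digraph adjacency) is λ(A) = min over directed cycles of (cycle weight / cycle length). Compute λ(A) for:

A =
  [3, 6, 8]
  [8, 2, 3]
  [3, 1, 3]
λ(A) = 2

Enumerate directed cycles and compute their means (weight / length). Sample:
  cycle 0 → 0: weight = 3, length = 1, mean = 3/1 ≈ 3.000
  cycle 1 → 1: weight = 2, length = 1, mean = 2/1 ≈ 2.000
  cycle 2 → 2: weight = 3, length = 1, mean = 3/1 ≈ 3.000
  cycle 0 → 1 → 0: weight = 14, length = 2, mean = 14/2 ≈ 7.000
  cycle 0 → 2 → 0: weight = 11, length = 2, mean = 11/2 ≈ 5.500
  cycle 1 → 0 → 1: weight = 14, length = 2, mean = 14/2 ≈ 7.000
Minimum mean = 2.000, attained e.g. along the cycle 1 → 1 with weight 2 and length 1. So λ(A) = 2/1 = 2.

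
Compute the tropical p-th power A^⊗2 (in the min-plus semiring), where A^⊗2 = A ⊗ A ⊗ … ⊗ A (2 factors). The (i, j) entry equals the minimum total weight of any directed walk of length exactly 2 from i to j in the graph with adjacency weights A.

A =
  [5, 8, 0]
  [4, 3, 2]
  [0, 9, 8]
A^⊗2 =
  [0, 9, 5]
  [2, 6, 4]
  [5, 8, 0]

Each entry (A^⊗2)_ij equals the minimum over all length-2 walks i = v_0 → v_1 → … → v_2 = j of Σ_t A[v_t][v_{t+1}]. For example, for (i, j) = (0, 2) we minimise over 3 possible intermediate vertex sequences; the minimum is 5, attained along the walk 0 → 0 → 2.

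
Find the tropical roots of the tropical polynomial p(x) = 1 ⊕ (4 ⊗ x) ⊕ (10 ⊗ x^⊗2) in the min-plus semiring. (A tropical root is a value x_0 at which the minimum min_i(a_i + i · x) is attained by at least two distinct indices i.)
Roots: {-6, -3}

Each tropical root is a break point of the lower envelope of the lines y = a_i + i · x (there are 3 lines, with slopes 0, 1, ..., 2). Only the lines that attain the minimum somewhere contribute to roots; other lines are dominated. Here the surviving (envelope) indices are i = 2, i = 1, i = 0.
Intersections between consecutive envelope lines give the roots: for adjacent envelope indices i < j the intersection is x = (a_i − a_j) / (j − i). Reading off the sorted break points: {-6, -3}.
Verification: at each break x_0, at least two indices attain the minimum of min_i(a_i + i · x_0).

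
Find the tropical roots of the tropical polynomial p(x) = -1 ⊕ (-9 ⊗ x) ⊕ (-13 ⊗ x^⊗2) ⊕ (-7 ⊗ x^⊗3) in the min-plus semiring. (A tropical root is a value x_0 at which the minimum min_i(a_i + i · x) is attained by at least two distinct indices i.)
Roots: {-6, 4, 8}

Each tropical root is a break point of the lower envelope of the lines y = a_i + i · x (there are 4 lines, with slopes 0, 1, ..., 3). Only the lines that attain the minimum somewhere contribute to roots; other lines are dominated. Here the surviving (envelope) indices are i = 3, i = 2, i = 1, i = 0.
Intersections between consecutive envelope lines give the roots: for adjacent envelope indices i < j the intersection is x = (a_i − a_j) / (j − i). Reading off the sorted break points: {-6, 4, 8}.
Verification: at each break x_0, at least two indices attain the minimum of min_i(a_i + i · x_0).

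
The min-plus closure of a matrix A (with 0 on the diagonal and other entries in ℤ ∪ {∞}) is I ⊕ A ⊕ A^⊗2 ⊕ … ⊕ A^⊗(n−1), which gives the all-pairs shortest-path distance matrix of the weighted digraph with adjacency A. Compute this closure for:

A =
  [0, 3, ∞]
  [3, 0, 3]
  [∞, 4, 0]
Closure =
  [0, 3, 6]
  [3, 0, 3]
  [7, 4, 0]

This is the Floyd-Warshall all-pairs shortest-path computation. For each intermediate vertex k = 0, 1, …, 2, update dist[i][j] ← min(dist[i][j], dist[i][k] + dist[k][j]). The final matrix gives, for each (i, j), the minimum total weight of any directed path from i to j (possibly empty when i = j).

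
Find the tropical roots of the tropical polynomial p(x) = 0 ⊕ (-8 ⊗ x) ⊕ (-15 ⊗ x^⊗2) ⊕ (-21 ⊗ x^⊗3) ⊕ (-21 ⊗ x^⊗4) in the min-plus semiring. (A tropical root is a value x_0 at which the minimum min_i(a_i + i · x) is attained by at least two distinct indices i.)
Roots: {0, 6, 7, 8}

Each tropical root is a break point of the lower envelope of the lines y = a_i + i · x (there are 5 lines, with slopes 0, 1, ..., 4). Only the lines that attain the minimum somewhere contribute to roots; other lines are dominated. Here the surviving (envelope) indices are i = 4, i = 3, i = 2, i = 1, i = 0.
Intersections between consecutive envelope lines give the roots: for adjacent envelope indices i < j the intersection is x = (a_i − a_j) / (j − i). Reading off the sorted break points: {0, 6, 7, 8}.
Verification: at each break x_0, at least two indices attain the minimum of min_i(a_i + i · x_0).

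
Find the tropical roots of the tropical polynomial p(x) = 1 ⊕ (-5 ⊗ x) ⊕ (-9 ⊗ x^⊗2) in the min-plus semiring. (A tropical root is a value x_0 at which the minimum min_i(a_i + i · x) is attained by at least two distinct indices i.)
Roots: {4, 6}

Each tropical root is a break point of the lower envelope of the lines y = a_i + i · x (there are 3 lines, with slopes 0, 1, ..., 2). Only the lines that attain the minimum somewhere contribute to roots; other lines are dominated. Here the surviving (envelope) indices are i = 2, i = 1, i = 0.
Intersections between consecutive envelope lines give the roots: for adjacent envelope indices i < j the intersection is x = (a_i − a_j) / (j − i). Reading off the sorted break points: {4, 6}.
Verification: at each break x_0, at least two indices attain the minimum of min_i(a_i + i · x_0).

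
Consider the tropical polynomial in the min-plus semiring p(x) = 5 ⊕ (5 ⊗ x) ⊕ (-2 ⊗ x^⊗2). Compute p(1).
p(1) = 0

A tropical monomial a ⊗ x^⊗i evaluates to a + i · x. Evaluating each term at x = 1:
  Term 0 contributes 5 + 0 · 1 = 5
  Term 1 contributes 5 + 1 · 1 = 6
  Term 2 contributes -2 + 2 · 1 = 0
p(1) = ⊕ of these = min[5, 6, 0] = 0.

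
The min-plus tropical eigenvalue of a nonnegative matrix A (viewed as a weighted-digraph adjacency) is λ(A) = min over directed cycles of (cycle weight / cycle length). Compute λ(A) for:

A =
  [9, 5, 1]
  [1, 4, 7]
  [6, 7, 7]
λ(A) = 3

Enumerate directed cycles and compute their means (weight / length). Sample:
  cycle 0 → 0: weight = 9, length = 1, mean = 9/1 ≈ 9.000
  cycle 1 → 1: weight = 4, length = 1, mean = 4/1 ≈ 4.000
  cycle 2 → 2: weight = 7, length = 1, mean = 7/1 ≈ 7.000
  cycle 0 → 1 → 0: weight = 6, length = 2, mean = 6/2 ≈ 3.000
  cycle 0 → 2 → 0: weight = 7, length = 2, mean = 7/2 ≈ 3.500
  cycle 1 → 0 → 1: weight = 6, length = 2, mean = 6/2 ≈ 3.000
Minimum mean = 3.000, attained e.g. along the cycle 0 → 1 → 0 with weight 6 and length 2. So λ(A) = 6/2 = 3.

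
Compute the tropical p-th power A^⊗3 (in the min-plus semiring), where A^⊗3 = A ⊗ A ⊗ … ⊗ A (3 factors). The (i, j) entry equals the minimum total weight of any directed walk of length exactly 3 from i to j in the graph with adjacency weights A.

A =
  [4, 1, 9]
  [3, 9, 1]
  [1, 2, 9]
A^⊗3 =
  [3, 4, 6]
  [6, 3, 4]
  [4, 5, 3]

Each entry (A^⊗3)_ij equals the minimum over all length-3 walks i = v_0 → v_1 → … → v_3 = j of Σ_t A[v_t][v_{t+1}]. For example, for (i, j) = (0, 2) we minimise over 9 possible intermediate vertex sequences; the minimum is 6, attained along the walk 0 → 0 → 1 → 2.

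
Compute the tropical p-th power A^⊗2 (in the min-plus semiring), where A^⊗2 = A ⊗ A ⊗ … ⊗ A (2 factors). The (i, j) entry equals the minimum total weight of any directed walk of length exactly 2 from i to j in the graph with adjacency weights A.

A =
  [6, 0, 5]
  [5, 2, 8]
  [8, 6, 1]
A^⊗2 =
  [5, 2, 6]
  [7, 4, 9]
  [9, 7, 2]

Each entry (A^⊗2)_ij equals the minimum over all length-2 walks i = v_0 → v_1 → … → v_2 = j of Σ_t A[v_t][v_{t+1}]. For example, for (i, j) = (0, 2) we minimise over 3 possible intermediate vertex sequences; the minimum is 6, attained along the walk 0 → 2 → 2.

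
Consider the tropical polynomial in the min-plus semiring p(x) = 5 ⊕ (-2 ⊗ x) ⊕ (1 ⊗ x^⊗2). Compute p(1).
p(1) = -1

A tropical monomial a ⊗ x^⊗i evaluates to a + i · x. Evaluating each term at x = 1:
  Term 0 contributes 5 + 0 · 1 = 5
  Term 1 contributes -2 + 1 · 1 = -1
  Term 2 contributes 1 + 2 · 1 = 3
p(1) = ⊕ of these = min[5, -1, 3] = -1.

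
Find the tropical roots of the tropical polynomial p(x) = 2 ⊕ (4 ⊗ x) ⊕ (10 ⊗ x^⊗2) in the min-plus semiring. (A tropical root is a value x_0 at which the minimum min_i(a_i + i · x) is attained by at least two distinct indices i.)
Roots: {-6, -2}

Each tropical root is a break point of the lower envelope of the lines y = a_i + i · x (there are 3 lines, with slopes 0, 1, ..., 2). Only the lines that attain the minimum somewhere contribute to roots; other lines are dominated. Here the surviving (envelope) indices are i = 2, i = 1, i = 0.
Intersections between consecutive envelope lines give the roots: for adjacent envelope indices i < j the intersection is x = (a_i − a_j) / (j − i). Reading off the sorted break points: {-6, -2}.
Verification: at each break x_0, at least two indices attain the minimum of min_i(a_i + i · x_0).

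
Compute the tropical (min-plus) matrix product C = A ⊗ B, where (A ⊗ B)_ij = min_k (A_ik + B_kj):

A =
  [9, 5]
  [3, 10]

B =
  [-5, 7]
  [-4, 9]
A ⊗ B =
  [1, 14]
  [-2, 10]

Apply the min-plus product entry-by-entry:
  C[0][0] = min over k of (A[0][0] + B[0][0] = 9 + -5 = 4, A[0][1] + B[1][0] = 5 + -4 = 1) = 1 (attained at k = 1)
  C[0][1] = min over k of (A[0][0] + B[0][1] = 9 + 7 = 16, A[0][1] + B[1][1] = 5 + 9 = 14) = 14 (attained at k = 1)
  C[1][0] = min over k of (A[1][0] + B[0][0] = 3 + -5 = -2, A[1][1] + B[1][0] = 10 + -4 = 6) = -2 (attained at k = 0)
  C[1][1] = min over k of (A[1][0] + B[0][1] = 3 + 7 = 10, A[1][1] + B[1][1] = 10 + 9 = 19) = 10 (attained at k = 0)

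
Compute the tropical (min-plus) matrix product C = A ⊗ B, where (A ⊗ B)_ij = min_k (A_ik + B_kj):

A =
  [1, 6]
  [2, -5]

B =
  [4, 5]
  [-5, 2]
A ⊗ B =
  [1, 6]
  [-10, -3]

Apply the min-plus product entry-by-entry:
  C[0][0] = min over k of (A[0][0] + B[0][0] = 1 + 4 = 5, A[0][1] + B[1][0] = 6 + -5 = 1) = 1 (attained at k = 1)
  C[0][1] = min over k of (A[0][0] + B[0][1] = 1 + 5 = 6, A[0][1] + B[1][1] = 6 + 2 = 8) = 6 (attained at k = 0)
  C[1][0] = min over k of (A[1][0] + B[0][0] = 2 + 4 = 6, A[1][1] + B[1][0] = -5 + -5 = -10) = -10 (attained at k = 1)
  C[1][1] = min over k of (A[1][0] + B[0][1] = 2 + 5 = 7, A[1][1] + B[1][1] = -5 + 2 = -3) = -3 (attained at k = 1)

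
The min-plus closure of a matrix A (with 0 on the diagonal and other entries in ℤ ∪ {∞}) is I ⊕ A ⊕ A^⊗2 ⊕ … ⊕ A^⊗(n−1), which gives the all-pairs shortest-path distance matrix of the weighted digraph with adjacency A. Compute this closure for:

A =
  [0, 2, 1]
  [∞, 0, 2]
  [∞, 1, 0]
Closure =
  [0, 2, 1]
  [∞, 0, 2]
  [∞, 1, 0]

This is the Floyd-Warshall all-pairs shortest-path computation. For each intermediate vertex k = 0, 1, …, 2, update dist[i][j] ← min(dist[i][j], dist[i][k] + dist[k][j]). The final matrix gives, for each (i, j), the minimum total weight of any directed path from i to j (possibly empty when i = j).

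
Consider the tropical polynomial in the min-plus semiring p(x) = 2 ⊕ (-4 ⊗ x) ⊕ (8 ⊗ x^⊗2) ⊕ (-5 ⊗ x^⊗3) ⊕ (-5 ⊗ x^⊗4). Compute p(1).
p(1) = -3

A tropical monomial a ⊗ x^⊗i evaluates to a + i · x. Evaluating each term at x = 1:
  Term 0 contributes 2 + 0 · 1 = 2
  Term 1 contributes -4 + 1 · 1 = -3
  Term 2 contributes 8 + 2 · 1 = 10
  Term 3 contributes -5 + 3 · 1 = -2
  Term 4 contributes -5 + 4 · 1 = -1
p(1) = ⊕ of these = min[2, -3, 10, -2, -1] = -3.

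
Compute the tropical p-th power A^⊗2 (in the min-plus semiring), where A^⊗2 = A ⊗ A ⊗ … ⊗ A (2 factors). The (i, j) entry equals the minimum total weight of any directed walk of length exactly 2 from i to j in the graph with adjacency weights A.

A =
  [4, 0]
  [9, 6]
A^⊗2 =
  [8, 4]
  [13, 9]

Each entry (A^⊗2)_ij equals the minimum over all length-2 walks i = v_0 → v_1 → … → v_2 = j of Σ_t A[v_t][v_{t+1}]. For example, for (i, j) = (0, 1) we minimise over 2 possible intermediate vertex sequences; the minimum is 4, attained along the walk 0 → 0 → 1.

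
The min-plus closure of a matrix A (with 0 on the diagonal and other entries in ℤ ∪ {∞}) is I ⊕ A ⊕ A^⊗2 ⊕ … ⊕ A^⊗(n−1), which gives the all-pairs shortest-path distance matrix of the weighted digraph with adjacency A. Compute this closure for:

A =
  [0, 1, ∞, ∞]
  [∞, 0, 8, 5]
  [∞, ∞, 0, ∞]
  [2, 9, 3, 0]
Closure =
  [0, 1, 9, 6]
  [7, 0, 8, 5]
  [∞, ∞, 0, ∞]
  [2, 3, 3, 0]

This is the Floyd-Warshall all-pairs shortest-path computation. For each intermediate vertex k = 0, 1, …, 3, update dist[i][j] ← min(dist[i][j], dist[i][k] + dist[k][j]). The final matrix gives, for each (i, j), the minimum total weight of any directed path from i to j (possibly empty when i = j).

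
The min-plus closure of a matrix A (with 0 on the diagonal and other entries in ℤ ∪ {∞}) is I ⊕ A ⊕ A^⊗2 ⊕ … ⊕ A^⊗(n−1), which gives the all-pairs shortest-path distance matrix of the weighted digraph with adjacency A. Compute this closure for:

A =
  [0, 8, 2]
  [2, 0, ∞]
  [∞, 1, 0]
Closure =
  [0, 3, 2]
  [2, 0, 4]
  [3, 1, 0]

This is the Floyd-Warshall all-pairs shortest-path computation. For each intermediate vertex k = 0, 1, …, 2, update dist[i][j] ← min(dist[i][j], dist[i][k] + dist[k][j]). The final matrix gives, for each (i, j), the minimum total weight of any directed path from i to j (possibly empty when i = j).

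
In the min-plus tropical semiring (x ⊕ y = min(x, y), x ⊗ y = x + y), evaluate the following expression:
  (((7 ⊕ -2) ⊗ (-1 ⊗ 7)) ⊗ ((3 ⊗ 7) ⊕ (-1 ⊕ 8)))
(((7 ⊕ -2) ⊗ (-1 ⊗ 7)) ⊗ ((3 ⊗ 7) ⊕ (-1 ⊕ 8))) = 3

Expand innermost to outermost. Recall ⊕ takes the minimum of its arguments and ⊗ takes their sum. Working out the expression (((7 ⊕ -2) ⊗ (-1 ⊗ 7)) ⊗ ((3 ⊗ 7) ⊕ (-1 ⊕ 8))) gives 3.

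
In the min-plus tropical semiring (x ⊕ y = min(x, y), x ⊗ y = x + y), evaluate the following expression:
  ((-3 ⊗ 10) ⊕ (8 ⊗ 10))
((-3 ⊗ 10) ⊕ (8 ⊗ 10)) = 7

Expand innermost to outermost. Recall ⊕ takes the minimum of its arguments and ⊗ takes their sum. Working out the expression ((-3 ⊗ 10) ⊕ (8 ⊗ 10)) gives 7.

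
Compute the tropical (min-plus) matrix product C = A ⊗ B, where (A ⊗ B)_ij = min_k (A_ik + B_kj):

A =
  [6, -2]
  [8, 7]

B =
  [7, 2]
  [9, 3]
A ⊗ B =
  [7, 1]
  [15, 10]

Apply the min-plus product entry-by-entry:
  C[0][0] = min over k of (A[0][0] + B[0][0] = 6 + 7 = 13, A[0][1] + B[1][0] = -2 + 9 = 7) = 7 (attained at k = 1)
  C[0][1] = min over k of (A[0][0] + B[0][1] = 6 + 2 = 8, A[0][1] + B[1][1] = -2 + 3 = 1) = 1 (attained at k = 1)
  C[1][0] = min over k of (A[1][0] + B[0][0] = 8 + 7 = 15, A[1][1] + B[1][0] = 7 + 9 = 16) = 15 (attained at k = 0)
  C[1][1] = min over k of (A[1][0] + B[0][1] = 8 + 2 = 10, A[1][1] + B[1][1] = 7 + 3 = 10) = 10 (attained at k = 0)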